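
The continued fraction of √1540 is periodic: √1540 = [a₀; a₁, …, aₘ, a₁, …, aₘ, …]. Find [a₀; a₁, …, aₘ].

a₀ = ⌊√1540⌋ = 39.
With m₀=0, d₀=1 and mₖ₊₁ = dₖaₖ − mₖ, dₖ₊₁ = (n − mₖ₊₁²)/dₖ, aₖ₊₁ = ⌊(a₀+mₖ₊₁)/dₖ₊₁⌋:
  k=1: m=39, d=19, a=4
  k=2: m=37, d=9, a=8
  k=3: m=35, d=35, a=2
  k=4: m=35, d=9, a=8
  k=5: m=37, d=19, a=4
  k=6: m=39, d=1, a=78
d=1 and a=2a₀=78 at k=6, so the next step gives (m, d) = (39, 19) again — its k=1 value — and the period has length 6.

[39; 4, 8, 2, 8, 4, 78]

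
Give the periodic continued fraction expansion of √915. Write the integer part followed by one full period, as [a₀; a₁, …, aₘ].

a₀ = ⌊√915⌋ = 30.
With m₀=0, d₀=1 and mₖ₊₁ = dₖaₖ − mₖ, dₖ₊₁ = (n − mₖ₊₁²)/dₖ, aₖ₊₁ = ⌊(a₀+mₖ₊₁)/dₖ₊₁⌋:
  k=1: m=30, d=15, a=4
  k=2: m=30, d=1, a=60
d=1 and a=2a₀=60 at k=2, so the next step gives (m, d) = (30, 15) again — its k=1 value — and the period has length 2.

[30; 4, 60]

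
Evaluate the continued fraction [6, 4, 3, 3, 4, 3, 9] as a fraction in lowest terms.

34696/5567

Fold from the inside: start with 9/1.
  3 + 1/9 = 28/9
  4 + 9/28 = 121/28
  3 + 28/121 = 391/121
  3 + 121/391 = 1294/391
  4 + 391/1294 = 5567/1294
  6 + 1294/5567 = 34696/5567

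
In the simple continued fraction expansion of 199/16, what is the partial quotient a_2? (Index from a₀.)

199 = 12·16 + 7   →  a_0 = 12
16 = 2·7 + 2   →  a_1 = 2
7 = 3·2 + 1   →  a_2 = 3

3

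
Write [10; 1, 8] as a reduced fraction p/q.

Fold from the inside: start with 8/1.
  1 + 1/8 = 9/8
  10 + 8/9 = 98/9

98/9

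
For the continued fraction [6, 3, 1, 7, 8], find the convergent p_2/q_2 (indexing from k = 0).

25/4

Using pₖ = aₖpₖ₋₁ + pₖ₋₂, qₖ = aₖqₖ₋₁ + qₖ₋₂ (with p₋₁=1, p₋₂=0, q₋₁=0, q₋₂=1):
  k=0: a=6, p=6, q=1
  k=1: a=3, p=19, q=3
  k=2: a=1, p=25, q=4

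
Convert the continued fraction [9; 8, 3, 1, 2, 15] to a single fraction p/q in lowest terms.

Fold from the inside: start with 15/1.
  2 + 1/15 = 31/15
  1 + 15/31 = 46/31
  3 + 31/46 = 169/46
  8 + 46/169 = 1398/169
  9 + 169/1398 = 12751/1398

12751/1398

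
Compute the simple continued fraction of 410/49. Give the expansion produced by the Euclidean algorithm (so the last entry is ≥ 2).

[8; 2, 1, 2, 1, 1, 2]

410 = 8·49 + 18
49 = 2·18 + 13
18 = 1·13 + 5
13 = 2·5 + 3
5 = 1·3 + 2
3 = 1·2 + 1
2 = 2·1 + 0  (stop)
So 410/49 = [8; 2, 1, 2, 1, 1, 2].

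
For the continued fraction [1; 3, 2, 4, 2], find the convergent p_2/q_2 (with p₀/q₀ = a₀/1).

9/7

Using pₖ = aₖpₖ₋₁ + pₖ₋₂, qₖ = aₖqₖ₋₁ + qₖ₋₂ (with p₋₁=1, p₋₂=0, q₋₁=0, q₋₂=1):
  k=0: a=1, p=1, q=1
  k=1: a=3, p=4, q=3
  k=2: a=2, p=9, q=7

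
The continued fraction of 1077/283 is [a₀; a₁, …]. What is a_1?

1

1077 = 3·283 + 228   →  a_0 = 3
283 = 1·228 + 55   →  a_1 = 1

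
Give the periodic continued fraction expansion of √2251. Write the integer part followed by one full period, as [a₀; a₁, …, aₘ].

a₀ = ⌊√2251⌋ = 47.
With m₀=0, d₀=1 and mₖ₊₁ = dₖaₖ − mₖ, dₖ₊₁ = (n − mₖ₊₁²)/dₖ, aₖ₊₁ = ⌊(a₀+mₖ₊₁)/dₖ₊₁⌋:
  k=1: m=47, d=42, a=2
  k=2: m=37, d=21, a=4
  k=3: m=47, d=2, a=47
  k=4: m=47, d=21, a=4
  k=5: m=37, d=42, a=2
  k=6: m=47, d=1, a=94
d=1 and a=2a₀=94 at k=6, so the next step gives (m, d) = (47, 42) again — its k=1 value — and the period has length 6.

[47; 2, 4, 47, 4, 2, 94]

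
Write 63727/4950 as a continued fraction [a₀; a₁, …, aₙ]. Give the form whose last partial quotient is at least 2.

63727 = 12·4950 + 4327
4950 = 1·4327 + 623
4327 = 6·623 + 589
623 = 1·589 + 34
589 = 17·34 + 11
34 = 3·11 + 1
11 = 11·1 + 0  (stop)
So 63727/4950 = [12; 1, 6, 1, 17, 3, 11].

[12; 1, 6, 1, 17, 3, 11]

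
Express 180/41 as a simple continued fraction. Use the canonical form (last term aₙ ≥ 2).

180 = 4·41 + 16
41 = 2·16 + 9
16 = 1·9 + 7
9 = 1·7 + 2
7 = 3·2 + 1
2 = 2·1 + 0  (stop)
So 180/41 = [4; 2, 1, 1, 3, 2].

[4; 2, 1, 1, 3, 2]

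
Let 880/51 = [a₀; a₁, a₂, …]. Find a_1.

880 = 17·51 + 13   →  a_0 = 17
51 = 3·13 + 12   →  a_1 = 3

3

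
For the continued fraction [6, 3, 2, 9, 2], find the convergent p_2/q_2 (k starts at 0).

Using pₖ = aₖpₖ₋₁ + pₖ₋₂, qₖ = aₖqₖ₋₁ + qₖ₋₂ (with p₋₁=1, p₋₂=0, q₋₁=0, q₋₂=1):
  k=0: a=6, p=6, q=1
  k=1: a=3, p=19, q=3
  k=2: a=2, p=44, q=7

44/7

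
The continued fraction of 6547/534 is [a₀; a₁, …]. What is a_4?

3

6547 = 12·534 + 139   →  a_0 = 12
534 = 3·139 + 117   →  a_1 = 3
139 = 1·117 + 22   →  a_2 = 1
117 = 5·22 + 7   →  a_3 = 5
22 = 3·7 + 1   →  a_4 = 3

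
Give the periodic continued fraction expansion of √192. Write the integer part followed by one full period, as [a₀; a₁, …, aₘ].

a₀ = ⌊√192⌋ = 13.
With m₀=0, d₀=1 and mₖ₊₁ = dₖaₖ − mₖ, dₖ₊₁ = (n − mₖ₊₁²)/dₖ, aₖ₊₁ = ⌊(a₀+mₖ₊₁)/dₖ₊₁⌋:
  k=1: m=13, d=23, a=1
  k=2: m=10, d=4, a=5
  k=3: m=10, d=23, a=1
  k=4: m=13, d=1, a=26
d=1 and a=2a₀=26 at k=4, so the next step gives (m, d) = (13, 23) again — its k=1 value — and the period has length 4.

[13; 1, 5, 1, 26]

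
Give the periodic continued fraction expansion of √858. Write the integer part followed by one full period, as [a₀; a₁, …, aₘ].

[29; 3, 2, 3, 58]

a₀ = ⌊√858⌋ = 29.
With m₀=0, d₀=1 and mₖ₊₁ = dₖaₖ − mₖ, dₖ₊₁ = (n − mₖ₊₁²)/dₖ, aₖ₊₁ = ⌊(a₀+mₖ₊₁)/dₖ₊₁⌋:
  k=1: m=29, d=17, a=3
  k=2: m=22, d=22, a=2
  k=3: m=22, d=17, a=3
  k=4: m=29, d=1, a=58
d=1 and a=2a₀=58 at k=4, so the next step gives (m, d) = (29, 17) again — its k=1 value — and the period has length 4.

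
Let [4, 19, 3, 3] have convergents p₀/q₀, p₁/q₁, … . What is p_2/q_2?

Using pₖ = aₖpₖ₋₁ + pₖ₋₂, qₖ = aₖqₖ₋₁ + qₖ₋₂ (with p₋₁=1, p₋₂=0, q₋₁=0, q₋₂=1):
  k=0: a=4, p=4, q=1
  k=1: a=19, p=77, q=19
  k=2: a=3, p=235, q=58

235/58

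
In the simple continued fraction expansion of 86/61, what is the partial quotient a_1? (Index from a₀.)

86 = 1·61 + 25   →  a_0 = 1
61 = 2·25 + 11   →  a_1 = 2

2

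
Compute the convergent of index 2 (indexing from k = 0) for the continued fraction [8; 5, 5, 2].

213/26

Using pₖ = aₖpₖ₋₁ + pₖ₋₂, qₖ = aₖqₖ₋₁ + qₖ₋₂ (with p₋₁=1, p₋₂=0, q₋₁=0, q₋₂=1):
  k=0: a=8, p=8, q=1
  k=1: a=5, p=41, q=5
  k=2: a=5, p=213, q=26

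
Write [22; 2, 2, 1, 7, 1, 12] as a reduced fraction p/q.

17627/786

Using pₖ = aₖpₖ₋₁ + pₖ₋₂ and qₖ = aₖqₖ₋₁ + qₖ₋₂:
  k=0: a=22, p=22, q=1
  k=1: a=2, p=45, q=2
  k=2: a=2, p=112, q=5
  k=3: a=1, p=157, q=7
  k=4: a=7, p=1211, q=54
  k=5: a=1, p=1368, q=61
  k=6: a=12, p=17627, q=786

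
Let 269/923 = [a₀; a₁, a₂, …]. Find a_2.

2

269 = 0·923 + 269   →  a_0 = 0
923 = 3·269 + 116   →  a_1 = 3
269 = 2·116 + 37   →  a_2 = 2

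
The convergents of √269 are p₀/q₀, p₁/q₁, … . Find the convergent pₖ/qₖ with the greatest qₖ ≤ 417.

√269 = [16; 2, 2, 32, …] (period length 3).
Convergents:
  p_0/q_0 = 16/1
  p_1/q_1 = 33/2
  p_2/q_2 = 82/5
  p_3/q_3 = 2657/162
  p_4/q_4 = 5396/329
  p_5/q_5 = 13449/820
q_4 = 329 ≤ 417 < 820 = q_5, so the answer is 5396/329.

5396/329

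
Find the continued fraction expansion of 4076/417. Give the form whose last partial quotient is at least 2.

4076 = 9×417 + 323
417 = 1×323 + 94
323 = 3×94 + 41
94 = 2×41 + 12
41 = 3×12 + 5
12 = 2×5 + 2
5 = 2×2 + 1
2 = 2×1 + 0  (stop)
So 4076/417 = [9; 1, 3, 2, 3, 2, 2, 2].

[9; 1, 3, 2, 3, 2, 2, 2]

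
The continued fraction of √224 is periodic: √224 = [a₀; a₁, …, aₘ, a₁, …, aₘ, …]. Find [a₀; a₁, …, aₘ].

a₀ = ⌊√224⌋ = 14.
With m₀=0, d₀=1 and mₖ₊₁ = dₖaₖ − mₖ, dₖ₊₁ = (n − mₖ₊₁²)/dₖ, aₖ₊₁ = ⌊(a₀+mₖ₊₁)/dₖ₊₁⌋:
  k=1: m=14, d=28, a=1
  k=2: m=14, d=1, a=28
d=1 and a=2a₀=28 at k=2, so the next step gives (m, d) = (14, 28) again — its k=1 value — and the period has length 2.

[14; 1, 28]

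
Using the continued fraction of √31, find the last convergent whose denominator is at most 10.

39/7

√31 = [5; 1, 1, 3, 5, 3, 1, 1, 10, …] (period length 8).
Convergents:
  p_0/q_0 = 5/1
  p_1/q_1 = 6/1
  p_2/q_2 = 11/2
  p_3/q_3 = 39/7
  p_4/q_4 = 206/37
q_3 = 7 ≤ 10 < 37 = q_4, so the answer is 39/7.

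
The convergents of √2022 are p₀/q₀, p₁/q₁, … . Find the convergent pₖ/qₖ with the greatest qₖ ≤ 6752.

√2022 = [44; 1, 28, 1, 88, …] (period length 4).
Convergents:
  p_0/q_0 = 44/1
  p_1/q_1 = 45/1
  p_2/q_2 = 1304/29
  p_3/q_3 = 1349/30
  p_4/q_4 = 120016/2669
  p_5/q_5 = 121365/2699
  p_6/q_6 = 3518236/78241
q_5 = 2699 ≤ 6752 < 78241 = q_6, so the answer is 121365/2699.

121365/2699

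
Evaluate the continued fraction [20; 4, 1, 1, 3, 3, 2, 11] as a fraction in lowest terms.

55946/2767

Using pₖ = aₖpₖ₋₁ + pₖ₋₂ and qₖ = aₖqₖ₋₁ + qₖ₋₂:
  k=0: a=20, p=20, q=1
  k=1: a=4, p=81, q=4
  k=2: a=1, p=101, q=5
  k=3: a=1, p=182, q=9
  k=4: a=3, p=647, q=32
  k=5: a=3, p=2123, q=105
  k=6: a=2, p=4893, q=242
  k=7: a=11, p=55946, q=2767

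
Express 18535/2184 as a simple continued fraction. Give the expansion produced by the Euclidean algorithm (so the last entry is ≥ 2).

[8; 2, 18, 3, 19]

18535 = 8*2184 + 1063
2184 = 2*1063 + 58
1063 = 18*58 + 19
58 = 3*19 + 1
19 = 19*1 + 0  (stop)
So 18535/2184 = [8; 2, 18, 3, 19].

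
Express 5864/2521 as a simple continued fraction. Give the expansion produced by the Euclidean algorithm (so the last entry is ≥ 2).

[2; 3, 14, 1, 17, 3]

5864 = 2·2521 + 822
2521 = 3·822 + 55
822 = 14·55 + 52
55 = 1·52 + 3
52 = 17·3 + 1
3 = 3·1 + 0  (stop)
So 5864/2521 = [2; 3, 14, 1, 17, 3].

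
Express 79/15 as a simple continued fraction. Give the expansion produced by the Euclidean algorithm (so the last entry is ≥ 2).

[5; 3, 1, 3]

79 = 5·15 + 4
15 = 3·4 + 3
4 = 1·3 + 1
3 = 3·1 + 0  (stop)
So 79/15 = [5; 3, 1, 3].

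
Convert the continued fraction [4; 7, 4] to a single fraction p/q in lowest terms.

120/29

Fold from the inside: start with 4/1.
  7 + 1/4 = 29/4
  4 + 4/29 = 120/29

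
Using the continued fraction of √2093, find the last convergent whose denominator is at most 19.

183/4

√2093 = [45; 1, 2, 1, 90, …] (period length 4).
Convergents:
  p_0/q_0 = 45/1
  p_1/q_1 = 46/1
  p_2/q_2 = 137/3
  p_3/q_3 = 183/4
  p_4/q_4 = 16607/363
q_3 = 4 ≤ 19 < 363 = q_4, so the answer is 183/4.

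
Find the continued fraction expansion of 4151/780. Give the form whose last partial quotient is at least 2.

[5; 3, 9, 3, 2, 1, 2]

4151 = 5*780 + 251
780 = 3*251 + 27
251 = 9*27 + 8
27 = 3*8 + 3
8 = 2*3 + 2
3 = 1*2 + 1
2 = 2*1 + 0  (stop)
So 4151/780 = [5; 3, 9, 3, 2, 1, 2].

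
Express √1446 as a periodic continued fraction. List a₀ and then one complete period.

[38; 38, 76]

a₀ = ⌊√1446⌋ = 38.
With m₀=0, d₀=1 and mₖ₊₁ = dₖaₖ − mₖ, dₖ₊₁ = (n − mₖ₊₁²)/dₖ, aₖ₊₁ = ⌊(a₀+mₖ₊₁)/dₖ₊₁⌋:
  k=1: m=38, d=2, a=38
  k=2: m=38, d=1, a=76
d=1 and a=2a₀=76 at k=2, so the next step gives (m, d) = (38, 2) again — its k=1 value — and the period has length 2.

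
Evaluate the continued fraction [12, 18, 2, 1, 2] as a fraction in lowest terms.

1772/147

Using pₖ = aₖpₖ₋₁ + pₖ₋₂ and qₖ = aₖqₖ₋₁ + qₖ₋₂:
  k=0: a=12, p=12, q=1
  k=1: a=18, p=217, q=18
  k=2: a=2, p=446, q=37
  k=3: a=1, p=663, q=55
  k=4: a=2, p=1772, q=147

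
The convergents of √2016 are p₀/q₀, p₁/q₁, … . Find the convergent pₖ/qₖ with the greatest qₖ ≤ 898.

39916/889

√2016 = [44; 1, 8, 1, 88, …] (period length 4).
Convergents:
  p_0/q_0 = 44/1
  p_1/q_1 = 45/1
  p_2/q_2 = 404/9
  p_3/q_3 = 449/10
  p_4/q_4 = 39916/889
  p_5/q_5 = 40365/899
q_4 = 889 ≤ 898 < 899 = q_5, so the answer is 39916/889.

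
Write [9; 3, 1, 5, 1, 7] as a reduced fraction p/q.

1963/212

Fold from the inside: start with 7/1.
  1 + 1/7 = 8/7
  5 + 7/8 = 47/8
  1 + 8/47 = 55/47
  3 + 47/55 = 212/55
  9 + 55/212 = 1963/212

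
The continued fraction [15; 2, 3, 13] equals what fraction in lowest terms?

1435/93

Using pₖ = aₖpₖ₋₁ + pₖ₋₂ and qₖ = aₖqₖ₋₁ + qₖ₋₂:
  k=0: a=15, p=15, q=1
  k=1: a=2, p=31, q=2
  k=2: a=3, p=108, q=7
  k=3: a=13, p=1435, q=93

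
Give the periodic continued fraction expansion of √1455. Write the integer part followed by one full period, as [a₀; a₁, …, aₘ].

[38; 6, 1, 11, 1, 6, 76]

a₀ = ⌊√1455⌋ = 38.
With m₀=0, d₀=1 and mₖ₊₁ = dₖaₖ − mₖ, dₖ₊₁ = (n − mₖ₊₁²)/dₖ, aₖ₊₁ = ⌊(a₀+mₖ₊₁)/dₖ₊₁⌋:
  k=1: m=38, d=11, a=6
  k=2: m=28, d=61, a=1
  k=3: m=33, d=6, a=11
  k=4: m=33, d=61, a=1
  k=5: m=28, d=11, a=6
  k=6: m=38, d=1, a=76
d=1 and a=2a₀=76 at k=6, so the next step gives (m, d) = (38, 11) again — its k=1 value — and the period has length 6.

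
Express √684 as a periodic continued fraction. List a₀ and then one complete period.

[26; 6, 1, 1, 12, 1, 1, 6, 52]

a₀ = ⌊√684⌋ = 26.
With m₀=0, d₀=1 and mₖ₊₁ = dₖaₖ − mₖ, dₖ₊₁ = (n − mₖ₊₁²)/dₖ, aₖ₊₁ = ⌊(a₀+mₖ₊₁)/dₖ₊₁⌋:
  k=1: m=26, d=8, a=6
  k=2: m=22, d=25, a=1
  k=3: m=3, d=27, a=1
  k=4: m=24, d=4, a=12
  k=5: m=24, d=27, a=1
  k=6: m=3, d=25, a=1
  k=7: m=22, d=8, a=6
  k=8: m=26, d=1, a=52
d=1 and a=2a₀=52 at k=8, so the next step gives (m, d) = (26, 8) again — its k=1 value — and the period has length 8.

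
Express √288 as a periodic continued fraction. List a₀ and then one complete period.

[16; 1, 32]

a₀ = ⌊√288⌋ = 16.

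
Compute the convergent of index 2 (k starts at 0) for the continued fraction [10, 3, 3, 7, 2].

Using pₖ = aₖpₖ₋₁ + pₖ₋₂, qₖ = aₖqₖ₋₁ + qₖ₋₂ (with p₋₁=1, p₋₂=0, q₋₁=0, q₋₂=1):
  k=0: a=10, p=10, q=1
  k=1: a=3, p=31, q=3
  k=2: a=3, p=103, q=10

103/10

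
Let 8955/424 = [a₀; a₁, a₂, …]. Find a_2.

8955 = 21·424 + 51   →  a_0 = 21
424 = 8·51 + 16   →  a_1 = 8
51 = 3·16 + 3   →  a_2 = 3

3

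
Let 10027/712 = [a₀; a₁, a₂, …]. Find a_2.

14

10027 = 14·712 + 59   →  a_0 = 14
712 = 12·59 + 4   →  a_1 = 12
59 = 14·4 + 3   →  a_2 = 14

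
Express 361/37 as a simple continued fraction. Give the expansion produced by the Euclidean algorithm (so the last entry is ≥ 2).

[9; 1, 3, 9]

361 = 9×37 + 28
37 = 1×28 + 9
28 = 3×9 + 1
9 = 9×1 + 0  (stop)
So 361/37 = [9; 1, 3, 9].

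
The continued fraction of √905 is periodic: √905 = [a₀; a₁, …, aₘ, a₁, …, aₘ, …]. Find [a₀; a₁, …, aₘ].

[30; 12, 60]

a₀ = ⌊√905⌋ = 30.
With m₀=0, d₀=1 and mₖ₊₁ = dₖaₖ − mₖ, dₖ₊₁ = (n − mₖ₊₁²)/dₖ, aₖ₊₁ = ⌊(a₀+mₖ₊₁)/dₖ₊₁⌋:
  k=1: m=30, d=5, a=12
  k=2: m=30, d=1, a=60
d=1 and a=2a₀=60 at k=2, so the next step gives (m, d) = (30, 5) again — its k=1 value — and the period has length 2.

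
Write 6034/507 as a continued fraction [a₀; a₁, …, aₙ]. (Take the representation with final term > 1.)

6034 = 11×507 + 457
507 = 1×457 + 50
457 = 9×50 + 7
50 = 7×7 + 1
7 = 7×1 + 0  (stop)
So 6034/507 = [11; 1, 9, 7, 7].

[11; 1, 9, 7, 7]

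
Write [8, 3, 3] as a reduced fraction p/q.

Using pₖ = aₖpₖ₋₁ + pₖ₋₂ and qₖ = aₖqₖ₋₁ + qₖ₋₂:
  k=0: a=8, p=8, q=1
  k=1: a=3, p=25, q=3
  k=2: a=3, p=83, q=10

83/10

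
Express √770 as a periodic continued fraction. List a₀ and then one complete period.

[27; 1, 2, 1, 54]

a₀ = ⌊√770⌋ = 27.
With m₀=0, d₀=1 and mₖ₊₁ = dₖaₖ − mₖ, dₖ₊₁ = (n − mₖ₊₁²)/dₖ, aₖ₊₁ = ⌊(a₀+mₖ₊₁)/dₖ₊₁⌋:
  k=1: m=27, d=41, a=1
  k=2: m=14, d=14, a=2
  k=3: m=14, d=41, a=1
  k=4: m=27, d=1, a=54
d=1 and a=2a₀=54 at k=4, so the next step gives (m, d) = (27, 41) again — its k=1 value — and the period has length 4.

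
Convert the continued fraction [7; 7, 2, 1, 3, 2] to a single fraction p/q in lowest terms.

1313/184

Fold from the inside: start with 2/1.
  3 + 1/2 = 7/2
  1 + 2/7 = 9/7
  2 + 7/9 = 25/9
  7 + 9/25 = 184/25
  7 + 25/184 = 1313/184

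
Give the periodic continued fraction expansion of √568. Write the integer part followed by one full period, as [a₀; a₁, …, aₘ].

[23; 1, 4, 1, 46]

a₀ = ⌊√568⌋ = 23.
With m₀=0, d₀=1 and mₖ₊₁ = dₖaₖ − mₖ, dₖ₊₁ = (n − mₖ₊₁²)/dₖ, aₖ₊₁ = ⌊(a₀+mₖ₊₁)/dₖ₊₁⌋:
  k=1: m=23, d=39, a=1
  k=2: m=16, d=8, a=4
  k=3: m=16, d=39, a=1
  k=4: m=23, d=1, a=46
d=1 and a=2a₀=46 at k=4, so the next step gives (m, d) = (23, 39) again — its k=1 value — and the period has length 4.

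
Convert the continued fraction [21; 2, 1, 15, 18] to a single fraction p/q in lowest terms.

Fold from the inside: start with 18/1.
  15 + 1/18 = 271/18
  1 + 18/271 = 289/271
  2 + 271/289 = 849/289
  21 + 289/849 = 18118/849

18118/849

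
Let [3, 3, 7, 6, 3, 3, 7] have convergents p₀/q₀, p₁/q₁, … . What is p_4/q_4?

1417/427

Using pₖ = aₖpₖ₋₁ + pₖ₋₂, qₖ = aₖqₖ₋₁ + qₖ₋₂ (with p₋₁=1, p₋₂=0, q₋₁=0, q₋₂=1):
  k=0: a=3, p=3, q=1
  k=1: a=3, p=10, q=3
  k=2: a=7, p=73, q=22
  k=3: a=6, p=448, q=135
  k=4: a=3, p=1417, q=427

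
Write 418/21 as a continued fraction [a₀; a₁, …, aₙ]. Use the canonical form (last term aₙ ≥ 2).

[19; 1, 9, 2]

418 = 19*21 + 19
21 = 1*19 + 2
19 = 9*2 + 1
2 = 2*1 + 0  (stop)
So 418/21 = [19; 1, 9, 2].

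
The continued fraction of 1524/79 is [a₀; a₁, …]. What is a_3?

3

1524 = 19·79 + 23   →  a_0 = 19
79 = 3·23 + 10   →  a_1 = 3
23 = 2·10 + 3   →  a_2 = 2
10 = 3·3 + 1   →  a_3 = 3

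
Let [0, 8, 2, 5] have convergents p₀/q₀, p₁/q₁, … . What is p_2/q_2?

Using pₖ = aₖpₖ₋₁ + pₖ₋₂, qₖ = aₖqₖ₋₁ + qₖ₋₂ (with p₋₁=1, p₋₂=0, q₋₁=0, q₋₂=1):
  k=0: a=0, p=0, q=1
  k=1: a=8, p=1, q=8
  k=2: a=2, p=2, q=17

2/17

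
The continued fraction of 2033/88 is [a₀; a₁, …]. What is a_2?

2033 = 23·88 + 9   →  a_0 = 23
88 = 9·9 + 7   →  a_1 = 9
9 = 1·7 + 2   →  a_2 = 1

1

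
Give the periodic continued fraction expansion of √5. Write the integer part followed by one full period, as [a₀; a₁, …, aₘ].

a₀ = ⌊√5⌋ = 2.
With m₀=0, d₀=1 and mₖ₊₁ = dₖaₖ − mₖ, dₖ₊₁ = (n − mₖ₊₁²)/dₖ, aₖ₊₁ = ⌊(a₀+mₖ₊₁)/dₖ₊₁⌋:
  k=1: m=2, d=1, a=4
d=1 and a=2a₀=4 at k=1, so the next step gives (m, d) = (2, 1) again — its k=1 value — and the period has length 1.

[2; 4]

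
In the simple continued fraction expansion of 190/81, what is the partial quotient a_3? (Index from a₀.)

8

190 = 2·81 + 28   →  a_0 = 2
81 = 2·28 + 25   →  a_1 = 2
28 = 1·25 + 3   →  a_2 = 1
25 = 8·3 + 1   →  a_3 = 8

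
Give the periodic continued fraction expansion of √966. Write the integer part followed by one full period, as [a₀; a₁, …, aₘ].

a₀ = ⌊√966⌋ = 31.
With m₀=0, d₀=1 and mₖ₊₁ = dₖaₖ − mₖ, dₖ₊₁ = (n − mₖ₊₁²)/dₖ, aₖ₊₁ = ⌊(a₀+mₖ₊₁)/dₖ₊₁⌋:
  k=1: m=31, d=5, a=12
  k=2: m=29, d=25, a=2
  k=3: m=21, d=21, a=2
  k=4: m=21, d=25, a=2
  k=5: m=29, d=5, a=12
  k=6: m=31, d=1, a=62
d=1 and a=2a₀=62 at k=6, so the next step gives (m, d) = (31, 5) again — its k=1 value — and the period has length 6.

[31; 12, 2, 2, 2, 12, 62]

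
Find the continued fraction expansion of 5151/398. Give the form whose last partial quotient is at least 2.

[12; 1, 16, 3, 3, 2]

5151 = 12·398 + 375
398 = 1·375 + 23
375 = 16·23 + 7
23 = 3·7 + 2
7 = 3·2 + 1
2 = 2·1 + 0  (stop)
So 5151/398 = [12; 1, 16, 3, 3, 2].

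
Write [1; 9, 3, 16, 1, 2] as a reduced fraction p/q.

1580/1427

Fold from the inside: start with 2/1.
  1 + 1/2 = 3/2
  16 + 2/3 = 50/3
  3 + 3/50 = 153/50
  9 + 50/153 = 1427/153
  1 + 153/1427 = 1580/1427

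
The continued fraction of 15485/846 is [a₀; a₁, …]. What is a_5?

1

15485 = 18·846 + 257   →  a_0 = 18
846 = 3·257 + 75   →  a_1 = 3
257 = 3·75 + 32   →  a_2 = 3
75 = 2·32 + 11   →  a_3 = 2
32 = 2·11 + 10   →  a_4 = 2
11 = 1·10 + 1   →  a_5 = 1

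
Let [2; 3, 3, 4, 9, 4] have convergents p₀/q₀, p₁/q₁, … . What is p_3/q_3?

99/43

Using pₖ = aₖpₖ₋₁ + pₖ₋₂, qₖ = aₖqₖ₋₁ + qₖ₋₂ (with p₋₁=1, p₋₂=0, q₋₁=0, q₋₂=1):
  k=0: a=2, p=2, q=1
  k=1: a=3, p=7, q=3
  k=2: a=3, p=23, q=10
  k=3: a=4, p=99, q=43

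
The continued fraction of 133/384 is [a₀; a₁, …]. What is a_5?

133 = 0·384 + 133   →  a_0 = 0
384 = 2·133 + 118   →  a_1 = 2
133 = 1·118 + 15   →  a_2 = 1
118 = 7·15 + 13   →  a_3 = 7
15 = 1·13 + 2   →  a_4 = 1
13 = 6·2 + 1   →  a_5 = 6

6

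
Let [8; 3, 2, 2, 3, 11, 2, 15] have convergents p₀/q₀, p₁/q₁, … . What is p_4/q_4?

Using pₖ = aₖpₖ₋₁ + pₖ₋₂, qₖ = aₖqₖ₋₁ + qₖ₋₂ (with p₋₁=1, p₋₂=0, q₋₁=0, q₋₂=1):
  k=0: a=8, p=8, q=1
  k=1: a=3, p=25, q=3
  k=2: a=2, p=58, q=7
  k=3: a=2, p=141, q=17
  k=4: a=3, p=481, q=58

481/58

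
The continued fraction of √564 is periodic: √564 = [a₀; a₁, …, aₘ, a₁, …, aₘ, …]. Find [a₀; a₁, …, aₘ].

[23; 1, 2, 1, 46]

a₀ = ⌊√564⌋ = 23.
With m₀=0, d₀=1 and mₖ₊₁ = dₖaₖ − mₖ, dₖ₊₁ = (n − mₖ₊₁²)/dₖ, aₖ₊₁ = ⌊(a₀+mₖ₊₁)/dₖ₊₁⌋:
  k=1: m=23, d=35, a=1
  k=2: m=12, d=12, a=2
  k=3: m=12, d=35, a=1
  k=4: m=23, d=1, a=46
d=1 and a=2a₀=46 at k=4, so the next step gives (m, d) = (23, 35) again — its k=1 value — and the period has length 4.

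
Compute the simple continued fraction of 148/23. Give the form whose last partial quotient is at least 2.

[6; 2, 3, 3]

148 = 6*23 + 10
23 = 2*10 + 3
10 = 3*3 + 1
3 = 3*1 + 0  (stop)
So 148/23 = [6; 2, 3, 3].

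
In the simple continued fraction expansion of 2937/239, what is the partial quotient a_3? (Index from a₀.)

6

2937 = 12·239 + 69   →  a_0 = 12
239 = 3·69 + 32   →  a_1 = 3
69 = 2·32 + 5   →  a_2 = 2
32 = 6·5 + 2   →  a_3 = 6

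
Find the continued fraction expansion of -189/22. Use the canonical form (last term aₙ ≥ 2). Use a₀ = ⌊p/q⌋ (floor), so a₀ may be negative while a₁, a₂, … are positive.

[-9; 2, 2, 4]

-189 = -9×22 + 9
22 = 2×9 + 4
9 = 2×4 + 1
4 = 4×1 + 0  (stop)
So -189/22 = [-9; 2, 2, 4].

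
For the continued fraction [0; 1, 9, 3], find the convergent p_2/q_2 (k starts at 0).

9/10

Using pₖ = aₖpₖ₋₁ + pₖ₋₂, qₖ = aₖqₖ₋₁ + qₖ₋₂ (with p₋₁=1, p₋₂=0, q₋₁=0, q₋₂=1):
  k=0: a=0, p=0, q=1
  k=1: a=1, p=1, q=1
  k=2: a=9, p=9, q=10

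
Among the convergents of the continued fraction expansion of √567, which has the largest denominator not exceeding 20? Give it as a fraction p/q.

381/16

√567 = [23; 1, 4, 3, 4, 1, 46, …] (period length 6).
Convergents:
  p_0/q_0 = 23/1
  p_1/q_1 = 24/1
  p_2/q_2 = 119/5
  p_3/q_3 = 381/16
  p_4/q_4 = 1643/69
q_3 = 16 ≤ 20 < 69 = q_4, so the answer is 381/16.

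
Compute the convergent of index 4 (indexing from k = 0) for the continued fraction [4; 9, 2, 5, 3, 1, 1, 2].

1359/331

Using pₖ = aₖpₖ₋₁ + pₖ₋₂, qₖ = aₖqₖ₋₁ + qₖ₋₂ (with p₋₁=1, p₋₂=0, q₋₁=0, q₋₂=1):
  k=0: a=4, p=4, q=1
  k=1: a=9, p=37, q=9
  k=2: a=2, p=78, q=19
  k=3: a=5, p=427, q=104
  k=4: a=3, p=1359, q=331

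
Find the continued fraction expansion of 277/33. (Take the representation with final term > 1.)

[8; 2, 1, 1, 6]

277 = 8·33 + 13
33 = 2·13 + 7
13 = 1·7 + 6
7 = 1·6 + 1
6 = 6·1 + 0  (stop)
So 277/33 = [8; 2, 1, 1, 6].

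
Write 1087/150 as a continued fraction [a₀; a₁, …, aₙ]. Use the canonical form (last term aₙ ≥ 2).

[7; 4, 18, 2]

1087 = 7*150 + 37
150 = 4*37 + 2
37 = 18*2 + 1
2 = 2*1 + 0  (stop)
So 1087/150 = [7; 4, 18, 2].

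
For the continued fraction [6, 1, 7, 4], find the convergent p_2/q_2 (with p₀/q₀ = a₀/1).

Using pₖ = aₖpₖ₋₁ + pₖ₋₂, qₖ = aₖqₖ₋₁ + qₖ₋₂ (with p₋₁=1, p₋₂=0, q₋₁=0, q₋₂=1):
  k=0: a=6, p=6, q=1
  k=1: a=1, p=7, q=1
  k=2: a=7, p=55, q=8

55/8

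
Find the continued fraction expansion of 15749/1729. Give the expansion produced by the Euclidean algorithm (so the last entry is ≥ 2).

15749 = 9·1729 + 188
1729 = 9·188 + 37
188 = 5·37 + 3
37 = 12·3 + 1
3 = 3·1 + 0  (stop)
So 15749/1729 = [9; 9, 5, 12, 3].

[9; 9, 5, 12, 3]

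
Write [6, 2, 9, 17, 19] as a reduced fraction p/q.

Fold from the inside: start with 19/1.
  17 + 1/19 = 324/19
  9 + 19/324 = 2935/324
  2 + 324/2935 = 6194/2935
  6 + 2935/6194 = 40099/6194

40099/6194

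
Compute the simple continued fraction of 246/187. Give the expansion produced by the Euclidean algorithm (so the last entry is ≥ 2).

[1; 3, 5, 1, 9]

246 = 1×187 + 59
187 = 3×59 + 10
59 = 5×10 + 9
10 = 1×9 + 1
9 = 9×1 + 0  (stop)
So 246/187 = [1; 3, 5, 1, 9].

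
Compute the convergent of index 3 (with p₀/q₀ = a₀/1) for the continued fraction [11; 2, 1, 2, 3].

91/8

Using pₖ = aₖpₖ₋₁ + pₖ₋₂, qₖ = aₖqₖ₋₁ + qₖ₋₂ (with p₋₁=1, p₋₂=0, q₋₁=0, q₋₂=1):
  k=0: a=11, p=11, q=1
  k=1: a=2, p=23, q=2
  k=2: a=1, p=34, q=3
  k=3: a=2, p=91, q=8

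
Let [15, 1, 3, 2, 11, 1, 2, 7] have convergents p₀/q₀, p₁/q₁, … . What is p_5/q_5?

Using pₖ = aₖpₖ₋₁ + pₖ₋₂, qₖ = aₖqₖ₋₁ + qₖ₋₂ (with p₋₁=1, p₋₂=0, q₋₁=0, q₋₂=1):
  k=0: a=15, p=15, q=1
  k=1: a=1, p=16, q=1
  k=2: a=3, p=63, q=4
  k=3: a=2, p=142, q=9
  k=4: a=11, p=1625, q=103
  k=5: a=1, p=1767, q=112

1767/112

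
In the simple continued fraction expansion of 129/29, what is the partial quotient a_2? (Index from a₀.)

129 = 4·29 + 13   →  a_0 = 4
29 = 2·13 + 3   →  a_1 = 2
13 = 4·3 + 1   →  a_2 = 4

4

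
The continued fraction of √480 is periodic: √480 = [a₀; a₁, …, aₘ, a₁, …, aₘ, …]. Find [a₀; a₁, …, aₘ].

[21; 1, 9, 1, 42]

a₀ = ⌊√480⌋ = 21.
With m₀=0, d₀=1 and mₖ₊₁ = dₖaₖ − mₖ, dₖ₊₁ = (n − mₖ₊₁²)/dₖ, aₖ₊₁ = ⌊(a₀+mₖ₊₁)/dₖ₊₁⌋:
  k=1: m=21, d=39, a=1
  k=2: m=18, d=4, a=9
  k=3: m=18, d=39, a=1
  k=4: m=21, d=1, a=42
d=1 and a=2a₀=42 at k=4, so the next step gives (m, d) = (21, 39) again — its k=1 value — and the period has length 4.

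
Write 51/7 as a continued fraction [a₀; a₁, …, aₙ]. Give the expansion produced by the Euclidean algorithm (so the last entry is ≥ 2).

51 = 7×7 + 2
7 = 3×2 + 1
2 = 2×1 + 0  (stop)
So 51/7 = [7; 3, 2].

[7; 3, 2]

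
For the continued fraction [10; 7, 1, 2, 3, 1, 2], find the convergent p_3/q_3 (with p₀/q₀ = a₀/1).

Using pₖ = aₖpₖ₋₁ + pₖ₋₂, qₖ = aₖqₖ₋₁ + qₖ₋₂ (with p₋₁=1, p₋₂=0, q₋₁=0, q₋₂=1):
  k=0: a=10, p=10, q=1
  k=1: a=7, p=71, q=7
  k=2: a=1, p=81, q=8
  k=3: a=2, p=233, q=23

233/23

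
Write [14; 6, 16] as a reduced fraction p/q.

Fold from the inside: start with 16/1.
  6 + 1/16 = 97/16
  14 + 16/97 = 1374/97

1374/97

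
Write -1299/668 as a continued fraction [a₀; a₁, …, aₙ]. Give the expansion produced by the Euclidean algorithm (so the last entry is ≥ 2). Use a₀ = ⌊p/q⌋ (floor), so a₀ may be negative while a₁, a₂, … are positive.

-1299 = -2·668 + 37
668 = 18·37 + 2
37 = 18·2 + 1
2 = 2·1 + 0  (stop)
So -1299/668 = [-2; 18, 18, 2].

[-2; 18, 18, 2]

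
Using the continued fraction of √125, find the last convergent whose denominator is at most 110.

√125 = [11; 5, 1, 1, 5, 22, …] (period length 5).
Convergents:
  p_0/q_0 = 11/1
  p_1/q_1 = 56/5
  p_2/q_2 = 67/6
  p_3/q_3 = 123/11
  p_4/q_4 = 682/61
  p_5/q_5 = 15127/1353
q_4 = 61 ≤ 110 < 1353 = q_5, so the answer is 682/61.

682/61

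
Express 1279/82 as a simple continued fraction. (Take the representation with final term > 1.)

[15; 1, 1, 2, 16]

1279 = 15×82 + 49
82 = 1×49 + 33
49 = 1×33 + 16
33 = 2×16 + 1
16 = 16×1 + 0  (stop)
So 1279/82 = [15; 1, 1, 2, 16].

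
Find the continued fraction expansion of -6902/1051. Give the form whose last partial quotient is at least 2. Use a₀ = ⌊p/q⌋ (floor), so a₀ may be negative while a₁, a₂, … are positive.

[-7; 2, 3, 4, 2, 2, 6]

-6902 = -7·1051 + 455
1051 = 2·455 + 141
455 = 3·141 + 32
141 = 4·32 + 13
32 = 2·13 + 6
13 = 2·6 + 1
6 = 6·1 + 0  (stop)
So -6902/1051 = [-7; 2, 3, 4, 2, 2, 6].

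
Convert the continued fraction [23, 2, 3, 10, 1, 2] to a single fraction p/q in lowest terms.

Fold from the inside: start with 2/1.
  1 + 1/2 = 3/2
  10 + 2/3 = 32/3
  3 + 3/32 = 99/32
  2 + 32/99 = 230/99
  23 + 99/230 = 5389/230

5389/230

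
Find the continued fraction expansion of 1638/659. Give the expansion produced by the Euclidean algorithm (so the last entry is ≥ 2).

1638 = 2×659 + 320
659 = 2×320 + 19
320 = 16×19 + 16
19 = 1×16 + 3
16 = 5×3 + 1
3 = 3×1 + 0  (stop)
So 1638/659 = [2; 2, 16, 1, 5, 3].

[2; 2, 16, 1, 5, 3]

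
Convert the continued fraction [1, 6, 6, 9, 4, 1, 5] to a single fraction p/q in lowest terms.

11684/10053

Fold from the inside: start with 5/1.
  1 + 1/5 = 6/5
  4 + 5/6 = 29/6
  9 + 6/29 = 267/29
  6 + 29/267 = 1631/267
  6 + 267/1631 = 10053/1631
  1 + 1631/10053 = 11684/10053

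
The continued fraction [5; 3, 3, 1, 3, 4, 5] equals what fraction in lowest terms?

5805/1094

Using pₖ = aₖpₖ₋₁ + pₖ₋₂ and qₖ = aₖqₖ₋₁ + qₖ₋₂:
  k=0: a=5, p=5, q=1
  k=1: a=3, p=16, q=3
  k=2: a=3, p=53, q=10
  k=3: a=1, p=69, q=13
  k=4: a=3, p=260, q=49
  k=5: a=4, p=1109, q=209
  k=6: a=5, p=5805, q=1094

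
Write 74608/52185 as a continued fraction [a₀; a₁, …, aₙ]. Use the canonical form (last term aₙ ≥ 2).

[1; 2, 3, 18, 13, 10, 3]

74608 = 1·52185 + 22423
52185 = 2·22423 + 7339
22423 = 3·7339 + 406
7339 = 18·406 + 31
406 = 13·31 + 3
31 = 10·3 + 1
3 = 3·1 + 0  (stop)
So 74608/52185 = [1; 2, 3, 18, 13, 10, 3].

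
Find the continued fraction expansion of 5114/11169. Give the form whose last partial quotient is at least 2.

5114 = 0×11169 + 5114
11169 = 2×5114 + 941
5114 = 5×941 + 409
941 = 2×409 + 123
409 = 3×123 + 40
123 = 3×40 + 3
40 = 13×3 + 1
3 = 3×1 + 0  (stop)
So 5114/11169 = [0; 2, 5, 2, 3, 3, 13, 3].

[0; 2, 5, 2, 3, 3, 13, 3]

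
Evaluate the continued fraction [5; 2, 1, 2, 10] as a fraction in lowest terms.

Using pₖ = aₖpₖ₋₁ + pₖ₋₂ and qₖ = aₖqₖ₋₁ + qₖ₋₂:
  k=0: a=5, p=5, q=1
  k=1: a=2, p=11, q=2
  k=2: a=1, p=16, q=3
  k=3: a=2, p=43, q=8
  k=4: a=10, p=446, q=83

446/83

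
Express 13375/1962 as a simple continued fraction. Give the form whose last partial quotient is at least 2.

13375 = 6×1962 + 1603
1962 = 1×1603 + 359
1603 = 4×359 + 167
359 = 2×167 + 25
167 = 6×25 + 17
25 = 1×17 + 8
17 = 2×8 + 1
8 = 8×1 + 0  (stop)
So 13375/1962 = [6; 1, 4, 2, 6, 1, 2, 8].

[6; 1, 4, 2, 6, 1, 2, 8]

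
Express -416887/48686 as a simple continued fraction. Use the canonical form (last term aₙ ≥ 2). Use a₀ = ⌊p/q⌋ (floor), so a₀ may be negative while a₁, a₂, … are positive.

[-9; 2, 3, 2, 14, 19, 11]

-416887 = -9·48686 + 21287
48686 = 2·21287 + 6112
21287 = 3·6112 + 2951
6112 = 2·2951 + 210
2951 = 14·210 + 11
210 = 19·11 + 1
11 = 11·1 + 0  (stop)
So -416887/48686 = [-9; 2, 3, 2, 14, 19, 11].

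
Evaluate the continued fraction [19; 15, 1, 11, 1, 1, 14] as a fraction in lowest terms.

Fold from the inside: start with 14/1.
  1 + 1/14 = 15/14
  1 + 14/15 = 29/15
  11 + 15/29 = 334/29
  1 + 29/334 = 363/334
  15 + 334/363 = 5779/363
  19 + 363/5779 = 110164/5779

110164/5779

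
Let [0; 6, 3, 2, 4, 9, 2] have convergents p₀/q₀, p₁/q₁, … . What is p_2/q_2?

Using pₖ = aₖpₖ₋₁ + pₖ₋₂, qₖ = aₖqₖ₋₁ + qₖ₋₂ (with p₋₁=1, p₋₂=0, q₋₁=0, q₋₂=1):
  k=0: a=0, p=0, q=1
  k=1: a=6, p=1, q=6
  k=2: a=3, p=3, q=19

3/19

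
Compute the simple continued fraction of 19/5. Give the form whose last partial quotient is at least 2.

19 = 3*5 + 4
5 = 1*4 + 1
4 = 4*1 + 0  (stop)
So 19/5 = [3; 1, 4].

[3; 1, 4]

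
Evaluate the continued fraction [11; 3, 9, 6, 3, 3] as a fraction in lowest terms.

20311/1794

Fold from the inside: start with 3/1.
  3 + 1/3 = 10/3
  6 + 3/10 = 63/10
  9 + 10/63 = 577/63
  3 + 63/577 = 1794/577
  11 + 577/1794 = 20311/1794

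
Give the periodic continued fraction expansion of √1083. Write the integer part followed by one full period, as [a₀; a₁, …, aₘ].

[32; 1, 9, 1, 64]

a₀ = ⌊√1083⌋ = 32.
With m₀=0, d₀=1 and mₖ₊₁ = dₖaₖ − mₖ, dₖ₊₁ = (n − mₖ₊₁²)/dₖ, aₖ₊₁ = ⌊(a₀+mₖ₊₁)/dₖ₊₁⌋:
  k=1: m=32, d=59, a=1
  k=2: m=27, d=6, a=9
  k=3: m=27, d=59, a=1
  k=4: m=32, d=1, a=64
d=1 and a=2a₀=64 at k=4, so the next step gives (m, d) = (32, 59) again — its k=1 value — and the period has length 4.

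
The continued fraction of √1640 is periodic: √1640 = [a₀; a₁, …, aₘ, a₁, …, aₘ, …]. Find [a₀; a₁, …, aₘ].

[40; 2, 80]

a₀ = ⌊√1640⌋ = 40.
With m₀=0, d₀=1 and mₖ₊₁ = dₖaₖ − mₖ, dₖ₊₁ = (n − mₖ₊₁²)/dₖ, aₖ₊₁ = ⌊(a₀+mₖ₊₁)/dₖ₊₁⌋:
  k=1: m=40, d=40, a=2
  k=2: m=40, d=1, a=80
d=1 and a=2a₀=80 at k=2, so the next step gives (m, d) = (40, 40) again — its k=1 value — and the period has length 2.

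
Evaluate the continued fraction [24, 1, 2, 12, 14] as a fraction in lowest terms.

Using pₖ = aₖpₖ₋₁ + pₖ₋₂ and qₖ = aₖqₖ₋₁ + qₖ₋₂:
  k=0: a=24, p=24, q=1
  k=1: a=1, p=25, q=1
  k=2: a=2, p=74, q=3
  k=3: a=12, p=913, q=37
  k=4: a=14, p=12856, q=521

12856/521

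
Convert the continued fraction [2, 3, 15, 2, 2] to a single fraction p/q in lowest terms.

Using pₖ = aₖpₖ₋₁ + pₖ₋₂ and qₖ = aₖqₖ₋₁ + qₖ₋₂:
  k=0: a=2, p=2, q=1
  k=1: a=3, p=7, q=3
  k=2: a=15, p=107, q=46
  k=3: a=2, p=221, q=95
  k=4: a=2, p=549, q=236

549/236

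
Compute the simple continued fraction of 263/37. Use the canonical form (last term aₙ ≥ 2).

[7; 9, 4]

263 = 7·37 + 4
37 = 9·4 + 1
4 = 4·1 + 0  (stop)
So 263/37 = [7; 9, 4].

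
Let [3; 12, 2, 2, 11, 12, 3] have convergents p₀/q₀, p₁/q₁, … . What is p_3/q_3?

191/62

Using pₖ = aₖpₖ₋₁ + pₖ₋₂, qₖ = aₖqₖ₋₁ + qₖ₋₂ (with p₋₁=1, p₋₂=0, q₋₁=0, q₋₂=1):
  k=0: a=3, p=3, q=1
  k=1: a=12, p=37, q=12
  k=2: a=2, p=77, q=25
  k=3: a=2, p=191, q=62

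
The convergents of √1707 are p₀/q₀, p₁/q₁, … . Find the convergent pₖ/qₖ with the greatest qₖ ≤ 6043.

√1707 = [41; 3, 6, 41, 6, 3, 82, …] (period length 6).
Convergents:
  p_0/q_0 = 41/1
  p_1/q_1 = 124/3
  p_2/q_2 = 785/19
  p_3/q_3 = 32309/782
  p_4/q_4 = 194639/4711
  p_5/q_5 = 616226/14915
q_4 = 4711 ≤ 6043 < 14915 = q_5, so the answer is 194639/4711.

194639/4711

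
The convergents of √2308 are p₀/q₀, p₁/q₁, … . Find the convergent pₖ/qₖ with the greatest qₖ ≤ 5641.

√2308 = [48; 24, 96, …] (period length 2).
Convergents:
  p_0/q_0 = 48/1
  p_1/q_1 = 1153/24
  p_2/q_2 = 110736/2305
  p_3/q_3 = 2658817/55344
q_2 = 2305 ≤ 5641 < 55344 = q_3, so the answer is 110736/2305.

110736/2305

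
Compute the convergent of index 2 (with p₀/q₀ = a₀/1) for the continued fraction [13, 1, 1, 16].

27/2

Using pₖ = aₖpₖ₋₁ + pₖ₋₂, qₖ = aₖqₖ₋₁ + qₖ₋₂ (with p₋₁=1, p₋₂=0, q₋₁=0, q₋₂=1):
  k=0: a=13, p=13, q=1
  k=1: a=1, p=14, q=1
  k=2: a=1, p=27, q=2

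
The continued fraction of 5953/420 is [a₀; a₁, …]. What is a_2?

1

5953 = 14·420 + 73   →  a_0 = 14
420 = 5·73 + 55   →  a_1 = 5
73 = 1·55 + 18   →  a_2 = 1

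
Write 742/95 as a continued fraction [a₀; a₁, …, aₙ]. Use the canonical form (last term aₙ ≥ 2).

742 = 7·95 + 77
95 = 1·77 + 18
77 = 4·18 + 5
18 = 3·5 + 3
5 = 1·3 + 2
3 = 1·2 + 1
2 = 2·1 + 0  (stop)
So 742/95 = [7; 1, 4, 3, 1, 1, 2].

[7; 1, 4, 3, 1, 1, 2]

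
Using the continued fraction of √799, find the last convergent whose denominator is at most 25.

424/15

√799 = [28; 3, 1, 3, 56, …] (period length 4).
Convergents:
  p_0/q_0 = 28/1
  p_1/q_1 = 85/3
  p_2/q_2 = 113/4
  p_3/q_3 = 424/15
  p_4/q_4 = 23857/844
q_3 = 15 ≤ 25 < 844 = q_4, so the answer is 424/15.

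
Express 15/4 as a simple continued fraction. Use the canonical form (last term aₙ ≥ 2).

15 = 3×4 + 3
4 = 1×3 + 1
3 = 3×1 + 0  (stop)
So 15/4 = [3; 1, 3].

[3; 1, 3]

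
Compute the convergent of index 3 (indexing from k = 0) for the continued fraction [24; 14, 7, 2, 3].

5103/212

Using pₖ = aₖpₖ₋₁ + pₖ₋₂, qₖ = aₖqₖ₋₁ + qₖ₋₂ (with p₋₁=1, p₋₂=0, q₋₁=0, q₋₂=1):
  k=0: a=24, p=24, q=1
  k=1: a=14, p=337, q=14
  k=2: a=7, p=2383, q=99
  k=3: a=2, p=5103, q=212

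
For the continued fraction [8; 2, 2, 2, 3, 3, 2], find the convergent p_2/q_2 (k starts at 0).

Using pₖ = aₖpₖ₋₁ + pₖ₋₂, qₖ = aₖqₖ₋₁ + qₖ₋₂ (with p₋₁=1, p₋₂=0, q₋₁=0, q₋₂=1):
  k=0: a=8, p=8, q=1
  k=1: a=2, p=17, q=2
  k=2: a=2, p=42, q=5

42/5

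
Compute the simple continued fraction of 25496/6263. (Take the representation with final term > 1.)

25496 = 4·6263 + 444
6263 = 14·444 + 47
444 = 9·47 + 21
47 = 2·21 + 5
21 = 4·5 + 1
5 = 5·1 + 0  (stop)
So 25496/6263 = [4; 14, 9, 2, 4, 5].

[4; 14, 9, 2, 4, 5]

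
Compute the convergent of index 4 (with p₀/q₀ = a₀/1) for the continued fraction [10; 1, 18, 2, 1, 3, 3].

635/58

Using pₖ = aₖpₖ₋₁ + pₖ₋₂, qₖ = aₖqₖ₋₁ + qₖ₋₂ (with p₋₁=1, p₋₂=0, q₋₁=0, q₋₂=1):
  k=0: a=10, p=10, q=1
  k=1: a=1, p=11, q=1
  k=2: a=18, p=208, q=19
  k=3: a=2, p=427, q=39
  k=4: a=1, p=635, q=58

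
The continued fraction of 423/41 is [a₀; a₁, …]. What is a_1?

3

423 = 10·41 + 13   →  a_0 = 10
41 = 3·13 + 2   →  a_1 = 3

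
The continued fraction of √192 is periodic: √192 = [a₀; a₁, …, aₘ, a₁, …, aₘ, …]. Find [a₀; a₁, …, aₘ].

[13; 1, 5, 1, 26]

a₀ = ⌊√192⌋ = 13.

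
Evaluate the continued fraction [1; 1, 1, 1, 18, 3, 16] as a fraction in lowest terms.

Using pₖ = aₖpₖ₋₁ + pₖ₋₂ and qₖ = aₖqₖ₋₁ + qₖ₋₂:
  k=0: a=1, p=1, q=1
  k=1: a=1, p=2, q=1
  k=2: a=1, p=3, q=2
  k=3: a=1, p=5, q=3
  k=4: a=18, p=93, q=56
  k=5: a=3, p=284, q=171
  k=6: a=16, p=4637, q=2792

4637/2792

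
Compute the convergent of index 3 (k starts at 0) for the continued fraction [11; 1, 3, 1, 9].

Using pₖ = aₖpₖ₋₁ + pₖ₋₂, qₖ = aₖqₖ₋₁ + qₖ₋₂ (with p₋₁=1, p₋₂=0, q₋₁=0, q₋₂=1):
  k=0: a=11, p=11, q=1
  k=1: a=1, p=12, q=1
  k=2: a=3, p=47, q=4
  k=3: a=1, p=59, q=5

59/5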